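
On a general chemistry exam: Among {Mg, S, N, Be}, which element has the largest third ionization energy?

Be

Consider each +2 ion: Mg²⁺ is the bare [Ne] core; S²⁺ still has 4 valence electrons; N²⁺ still has 3 valence electrons; Be²⁺ is the bare [He] core.
Pulling an electron out of a noble-gas core costs far more than removing a remaining valence electron, so Mg and Be sit at the high end of IE_3.
Valence configurations: S²⁺ [Ne]3s²3p², N²⁺ [He]2s²2p¹.
The numbers (kJ/mol): Mg 7733, S 3357, N 4578, Be 14849.
Overall IE_3 order: S < N < Mg < Be.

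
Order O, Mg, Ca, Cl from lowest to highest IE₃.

IE_3 is the cost of taking one more electron from the +2 cation: O²⁺ still has 4 valence electrons; Mg²⁺ is the bare [Ne] core; Ca²⁺ is the bare [Ar] core; Cl²⁺ still has 5 valence electrons.
Usually core removal costs more than valence removal, but here the competition is close: a tightly held n=2 valence electron can cost more to remove than an n=3 core electron, so the actual values have to decide it.
Valence configurations: O²⁺ [He]2s²2p², Cl²⁺ [Ne]3s²3p³.
Tabulated IE_3 (kJ/mol): O 5300, Mg 7733, Ca 4912, Cl 3822.
So the third ionization energies run Cl < Ca < O < Mg.

Cl < Ca < O < Mg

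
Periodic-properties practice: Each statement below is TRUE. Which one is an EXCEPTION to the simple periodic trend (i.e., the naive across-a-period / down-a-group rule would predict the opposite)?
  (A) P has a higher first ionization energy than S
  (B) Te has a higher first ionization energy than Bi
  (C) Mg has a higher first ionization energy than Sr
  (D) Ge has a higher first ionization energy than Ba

The general trend: first ionization energy increases across a period and decreases down a group.
(A) P (period 3, group 15) vs S (period 3, group 16): the stated order contradicts the simple trend.
(B) Te (period 5, group 16) vs Bi (period 6, group 15): the stated order agrees with the simple trend.
(C) Mg (period 3, group 2) vs Sr (period 5, group 2): the stated order agrees with the simple trend.
(D) Ge (period 4, group 14) vs Ba (period 6, group 2): the stated order agrees with the simple trend.
The exception is (A): S (3p⁴) ionizes more easily than half-filled P (3p³) because the paired 3p electron in S is pushed out by e⁻–e⁻ repulsion.

(A)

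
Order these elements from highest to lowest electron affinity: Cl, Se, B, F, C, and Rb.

Cl > F > Se > C > Rb > B

Adding an electron releases more energy for atoms nearer the top right (short of the noble gases).
Here both period and group differ, so the two effects have to be weighed against each other.
Rb > B: this pair runs against the simple trend — see the exception note.
C > Rb: relative to Rb, both the across-period and down-group shifts push C's electron affinity up.
Se > C: period and group pull opposite ways; the across-period shift dominates (195 vs 122 kJ/mol).
F > Se: relative to Se, both the across-period and down-group shifts push F's electron affinity up.
Cl > F: this pair runs against the simple trend — see the exception note.
Note the exception: Rb has a higher electron affinity than B, contrary to the simple trend — B's ns²np¹ configuration gives only a small electron affinity — the sparsely filled np subshell binds an added electron weakly.
Note the exception: Cl has a higher electron affinity than F, contrary to the simple trend — F's small 2p subshell makes the incoming electron feel strong e⁻–e⁻ repulsion, so Cl actually releases more energy on gaining an electron.
For reference (kJ/mol): B 27, C 122, F 328, Cl 349, Se 195, Rb 47.
So from highest to lowest: Cl > F > Se > C > Rb > B.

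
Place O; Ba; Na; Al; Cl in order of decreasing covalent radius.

Radius decreases left→right (rising Z_eff, same n) and increases top→bottom (higher n).
Neither a single period nor a single group — weigh both effects.
Cl > O: period and group pull opposite ways; the down-group shift dominates (99 vs 63 pm).
Al > Cl: Al lies to the left of Cl in period 3, so the across-period effect alone puts Al larger.
Na > Al: Na lies to the left of Al in period 3, so the across-period effect alone puts Na larger.
Ba > Na: the two effects oppose for this pair; the down-group effect wins (196 vs 155 pm).
For reference (pm): O 63, Na 155, Al 126, Cl 99, Ba 196.
So from largest to smallest: Ba > Na > Al > Cl > O.

Ba, Na, Al, Cl, O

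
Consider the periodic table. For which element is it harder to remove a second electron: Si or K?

The second ionization energy removes an electron from the +1 ion. For each element: Si⁺ still has 3 valence electrons; K⁺ is the bare [Ar] core.
Breaking into a closed-shell core is much more expensive than removing a leftover valence electron — K has the largest IE_2 here.
The numbers (kJ/mol): Si 1577, K 3052.
Overall IE_2 order: Si < K.

K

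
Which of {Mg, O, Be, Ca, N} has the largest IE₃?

The third ionization energy removes an electron from the +2 ion. For each element: Mg²⁺ is the bare [Ne] core; O²⁺ still has 4 valence electrons; Be²⁺ is the bare [He] core; Ca²⁺ is the bare [Ar] core; N²⁺ still has 3 valence electrons.
Usually core removal costs more than valence removal, but here the competition is close: a tightly held n=2 valence electron can cost more to remove than an n=3 core electron, so the actual values have to decide it.
Valence configurations: O²⁺ [He]2s²2p², N²⁺ [He]2s²2p¹.
The numbers (kJ/mol): Mg 7733, O 5300, Be 14849, Ca 4912, N 4578.
Putting it together, IE_3: N < Ca < O < Mg < Be.

Be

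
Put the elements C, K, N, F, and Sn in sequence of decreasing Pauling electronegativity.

EN rises left→right (higher Z_eff, smaller atoms) and falls top→bottom (larger, more shielded atoms).
Neither a single period nor a single group — weigh both effects.
Sn > K: the two effects oppose for this pair; the across-period effect wins (1.96 vs 0.82).
C > Sn: C sits above Sn in group 14, so the down-group effect alone puts C higher.
N > C: both are in period 2; the period trend gives N the larger value.
F > N: F lies to the right of N in period 2, so the across-period effect alone puts F higher.
For reference (Pauling): C 2.55, N 3.04, F 3.98, K 0.82, Sn 1.96.
So from highest to lowest: F > N > C > Sn > K.

F > N > C > Sn > K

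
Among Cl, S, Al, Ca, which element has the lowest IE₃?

Al

After 2 electrons have been removed, what remains? Cl²⁺ still has 5 valence electrons; S²⁺ still has 4 valence electrons; Al²⁺ still has 1 valence electron; Ca²⁺ is the bare [Ar] core.
Breaking into a closed-shell core is much more expensive than removing a leftover valence electron — Ca has the largest IE_3 here.
Valence configurations: Cl²⁺ [Ne]3s²3p³, S²⁺ [Ne]3s²3p², Al²⁺ [Ne]3s¹.
The numbers (kJ/mol): Cl 3822, S 3357, Al 2745, Ca 4912.
Putting it together, IE_3: Al < S < Cl < Ca.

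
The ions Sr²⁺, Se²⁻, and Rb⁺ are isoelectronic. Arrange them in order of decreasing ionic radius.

Se²⁻ > Rb⁺ > Sr²⁺

All of these have 36 electrons, so size is governed by nuclear charge alone: the more protons, the stronger the pull on the same electron cloud, and the smaller the ion.
Nuclear charges: Sr²⁺ (Z=38), Rb⁺ (Z=37), Se²⁻ (Z=34).
Largest to smallest: Se²⁻ > Rb⁺ > Sr²⁺.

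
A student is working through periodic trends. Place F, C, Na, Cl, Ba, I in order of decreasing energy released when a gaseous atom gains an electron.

C is in period 2, group 14; F is in period 2, group 17; Na is in period 3, group 1; Cl is in period 3, group 17; I is in period 5, group 17; Ba is in period 6, group 2.
EA tends to increase across a period and decrease down a group, though the pattern is less regular than for IE or radius.
Here both period and group differ, so the two effects have to be weighed against each other.
Na > Ba: the two effects oppose for this pair; the down-group effect wins (53 vs 14 kJ/mol).
C > Na: both effects reinforce here, so C is clearly the higher of the two.
I > C: the two effects oppose for this pair; the across-period effect wins (295 vs 122 kJ/mol).
F > I: they share group 17; the group trend gives F the larger value.
Cl > F: this pair runs against the simple trend — see the exception note.
Note the exception: Cl has a higher electron affinity than F, contrary to the simple trend — F's small 2p subshell makes the incoming electron feel strong e⁻–e⁻ repulsion, so Cl actually releases more energy on gaining an electron.
For reference (kJ/mol): C 122, F 328, Na 53, Cl 349, I 295, Ba 14.
So from highest to lowest: Cl > F > I > C > Na > Ba.

Cl > F > I > C > Na > Ba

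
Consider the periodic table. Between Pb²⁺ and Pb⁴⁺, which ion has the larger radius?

Pb²⁺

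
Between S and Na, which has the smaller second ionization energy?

S

After 1 electron has been removed, what remains? S⁺ still has 5 valence electrons; Na⁺ is the bare [Ne] core.
Core electrons are held far more tightly than valence electrons, so Na tops the IE_2 order.
The numbers (kJ/mol): S 2252, Na 4562.
Hence IE_2: S < Na.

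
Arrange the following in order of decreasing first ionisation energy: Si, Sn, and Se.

Se > Si > Sn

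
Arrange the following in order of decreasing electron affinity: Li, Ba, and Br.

Br > Li > Ba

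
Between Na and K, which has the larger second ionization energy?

Na

Consider each +1 ion: Na⁺ is the bare [Ne] core; K⁺ is the bare [Ar] core.
All of these are removing an electron from a noble-gas core or deeper; the smaller core (lower principal quantum number) is held far more tightly, and within a period the higher nuclear charge binds the same core more tightly.
Approximate IE_2 values (kJ/mol): Na 4562, K 3052.
Hence IE_2: K < Na.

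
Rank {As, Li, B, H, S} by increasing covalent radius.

H, B, S, As, Li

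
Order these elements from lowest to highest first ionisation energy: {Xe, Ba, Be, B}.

Be is in period 2, group 2; B is in period 2, group 13; Xe is in period 5, group 18; Ba is in period 6, group 2.
IE₁ increases left→right with effective nuclear charge and decreases top→bottom as the valence shell moves farther out.
Neither a single period nor a single group — weigh both effects.
B > Ba: both effects reinforce here, so B is clearly the higher of the two.
Be > B: this pair runs against the simple trend — see the exception note.
Xe > Be: period and group pull opposite ways; the across-period shift dominates (1170 vs 900 kJ/mol).
Note the exception: Be has a higher first ionization energy than B, contrary to the simple trend — removing B's lone 2p electron is easier than breaking Be's filled 2s².
Tabulated first ionization energy (kJ/mol): Be 900, B 801, Xe 1170, Ba 503.
So from lowest to highest: Ba < B < Be < Xe.

Ba < B < Be < Xe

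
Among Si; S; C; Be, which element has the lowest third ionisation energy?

Si

After 2 electrons have been removed, what remains? Si²⁺ still has 2 valence electrons; S²⁺ still has 4 valence electrons; C²⁺ still has 2 valence electrons; Be²⁺ is the bare [He] core.
Pulling an electron out of a noble-gas core costs far more than removing a remaining valence electron, so Be sits at the high end of IE_3.
Valence configurations: Si²⁺ [Ne]3s², S²⁺ [Ne]3s²3p², C²⁺ [He]2s².
Approximate IE_3 values (kJ/mol): Si 3232, S 3357, C 4620, Be 14849.
Hence IE_3: Si < S < C < Be.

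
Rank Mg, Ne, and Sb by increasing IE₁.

Ne is in period 2, group 18; Mg is in period 3, group 2; Sb is in period 5, group 15.
Removing the outermost electron gets harder across a period and easier down a group.
Neither a single period nor a single group — weigh both effects.
Sb > Mg: the two effects oppose for this pair; the across-period effect wins (831 vs 738 kJ/mol).
Ne > Sb: both effects reinforce here, so Ne is clearly the higher of the two.
Tabulated first ionization energy (kJ/mol): Ne 2081, Mg 738, Sb 831.
So from lowest to highest: Mg < Sb < Ne.

Mg < Sb < Ne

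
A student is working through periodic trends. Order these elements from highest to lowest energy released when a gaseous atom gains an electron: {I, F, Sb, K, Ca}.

F, I, Sb, K, Ca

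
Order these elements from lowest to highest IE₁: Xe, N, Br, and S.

S < Br < Xe < N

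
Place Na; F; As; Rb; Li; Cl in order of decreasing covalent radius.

Rb, Na, Li, As, Cl, F

Li is in period 2, group 1; F is in period 2, group 17; Na is in period 3, group 1; Cl is in period 3, group 17; As is in period 4, group 15; Rb is in period 5, group 1.
Across a period the added protons contract the valence shell; down a group each new principal shell makes the atom larger.
Neither a single period nor a single group — weigh both effects.
Cl > F: they share group 17; the group trend gives Cl the larger value.
As > Cl: relative to Cl, both the across-period and down-group shifts push As's atomic radius up.
Li > As: period and group pull opposite ways; the across-period shift dominates (133 vs 121 pm).
Na > Li: they share group 1; the group trend gives Na the larger value.
Rb > Na: Rb sits below Na in group 1, so the down-group effect alone puts Rb larger.
Approximate values (pm): Li 133, F 64, Na 155, Cl 99, As 121, Rb 210.
So from largest to smallest: Rb > Na > Li > As > Cl > F.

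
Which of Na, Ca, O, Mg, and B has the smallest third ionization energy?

B

Consider each +2 ion: Na²⁺ is already 1 electron into the core; Ca²⁺ is the bare [Ar] core; O²⁺ still has 4 valence electrons; Mg²⁺ is the bare [Ne] core; B²⁺ still has 1 valence electron.
Usually core removal costs more than valence removal, but here the competition is close: a tightly held n=2 valence electron can cost more to remove than an n=3 core electron, so the actual values have to decide it.
Valence configurations: O²⁺ [He]2s²2p², B²⁺ [He]2s¹.
Approximate IE_3 values (kJ/mol): Na 6910, Ca 4912, O 5300, Mg 7733, B 3660.
Hence IE_3: B < Ca < O < Na < Mg.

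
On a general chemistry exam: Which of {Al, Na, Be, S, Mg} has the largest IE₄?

Be

IE_4 is the cost of taking one more electron from the +3 cation: Al³⁺ is the bare [Ne] core; Na³⁺ is already 2 electrons into the core; Be³⁺ is already 1 electron into the core; S³⁺ still has 3 valence electrons; Mg³⁺ is already 1 electron into the core.
Breaking into a closed-shell core is much more expensive than removing a leftover valence electron — Na, Mg, Al and Be have the largest IE_4 here.
Approximate IE_4 values (kJ/mol): Al 11577, Na 9543, Be 21007, S 4556, Mg 10543.
Hence IE_4: S < Na < Mg < Al < Be.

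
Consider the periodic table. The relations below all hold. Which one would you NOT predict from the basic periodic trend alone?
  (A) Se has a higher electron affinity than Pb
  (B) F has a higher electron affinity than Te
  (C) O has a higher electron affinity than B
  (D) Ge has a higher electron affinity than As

The general trend: electron affinity increases across a period and decreases down a group.
(A) Se (period 4, group 16) vs Pb (period 6, group 14): the stated order agrees with the simple trend.
(B) F (period 2, group 17) vs Te (period 5, group 16): the stated order agrees with the simple trend.
(C) O (period 2, group 16) vs B (period 2, group 13): the stated order agrees with the simple trend.
(D) Ge (period 4, group 14) vs As (period 4, group 15): the stated order contradicts the simple trend.
The exception is (D): adding an electron to As's half-filled 4p³ is unfavourable, so Ge (4p²) has the more exothermic EA.

(D)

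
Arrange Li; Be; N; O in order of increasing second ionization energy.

Be < N < O < Li

After 1 electron has been removed, what remains? Li⁺ is the bare [He] core; Be⁺ still has 1 valence electron; N⁺ still has 4 valence electrons; O⁺ still has 5 valence electrons.
Core electrons are held far more tightly than valence electrons, so Li tops the IE_2 order.
Valence configurations: Be⁺ [He]2s¹, N⁺ [He]2s²2p², O⁺ [He]2s²2p³.
Tabulated IE_2 (kJ/mol): Li 7298, Be 1757, N 2856, O 3388.
Hence IE_2: Be < N < O < Li.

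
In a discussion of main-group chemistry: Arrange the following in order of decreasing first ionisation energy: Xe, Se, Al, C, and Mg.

C is in period 2, group 14; Mg is in period 3, group 2; Al is in period 3, group 13; Se is in period 4, group 16; Xe is in period 5, group 18.
First ionization energy rises across a period (greater Z_eff holds electrons more tightly) and falls down a group (valence electrons are farther from the nucleus).
Neither a single period nor a single group — weigh both effects.
Mg > Al: this pair runs against the simple trend — see the exception note.
Se > Mg: period and group pull opposite ways; the across-period shift dominates (941 vs 738 kJ/mol).
C > Se: the two effects oppose for this pair; the down-group effect wins (1086 vs 941 kJ/mol).
Xe > C: period and group pull opposite ways; the across-period shift dominates (1170 vs 1086 kJ/mol).
Note the exception: Mg has a higher first ionization energy than Al, contrary to the simple trend — Al's single 3p electron is easier to remove than one from Mg's filled 3s².
Tabulated first ionization energy (kJ/mol): C 1086, Mg 738, Al 578, Se 941, Xe 1170.
So from highest to lowest: Xe > C > Se > Mg > Al.

Xe > C > Se > Mg > Al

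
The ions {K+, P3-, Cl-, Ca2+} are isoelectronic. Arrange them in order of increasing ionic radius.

Ca2+ < K+ < Cl- < P3-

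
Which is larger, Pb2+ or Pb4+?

Pb2+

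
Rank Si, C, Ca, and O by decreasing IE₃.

After 2 electrons have been removed, what remains? Si²⁺ still has 2 valence electrons; C²⁺ still has 2 valence electrons; Ca²⁺ is the bare [Ar] core; O²⁺ still has 4 valence electrons.
Usually core removal costs more than valence removal, but here the competition is close: a tightly held n=2 valence electron can cost more to remove than an n=3 core electron, so the actual values have to decide it.
Valence configurations: Si²⁺ [Ne]3s², C²⁺ [He]2s², O²⁺ [He]2s²2p².
Approximate IE_3 values (kJ/mol): Si 3232, C 4620, Ca 4912, O 5300.
Putting it together, IE_3: Si < C < Ca < O.

O > Ca > C > Si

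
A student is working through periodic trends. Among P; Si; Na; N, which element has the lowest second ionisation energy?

IE_2 is the cost of taking one more electron from the +1 cation: P⁺ still has 4 valence electrons; Si⁺ still has 3 valence electrons; Na⁺ is the bare [Ne] core; N⁺ still has 4 valence electrons.
Pulling an electron out of a noble-gas core costs far more than removing a remaining valence electron, so Na sits at the high end of IE_2.
Valence configurations: P⁺ [Ne]3s²3p², Si⁺ [Ne]3s²3p¹, N⁺ [He]2s²2p².
Approximate IE_2 values (kJ/mol): P 1907, Si 1577, Na 4562, N 2856.
Overall IE_2 order: Si < P < N < Na.

Si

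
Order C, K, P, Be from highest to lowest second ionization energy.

K, C, P, Be

The second ionization energy removes an electron from the +1 ion. For each element: C⁺ still has 3 valence electrons; K⁺ is the bare [Ar] core; P⁺ still has 4 valence electrons; Be⁺ still has 1 valence electron.
Pulling an electron out of a noble-gas core costs far more than removing a remaining valence electron, so K sits at the high end of IE_2.
Valence configurations: C⁺ [He]2s²2p¹, P⁺ [Ne]3s²3p², Be⁺ [He]2s¹.
Tabulated IE_2 (kJ/mol): C 2353, K 3052, P 1907, Be 1757.
Putting it together, IE_2: Be < P < C < K.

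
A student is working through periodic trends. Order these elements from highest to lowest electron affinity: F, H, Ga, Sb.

H is in period 1, group 1; F is in period 2, group 17; Ga is in period 4, group 13; Sb is in period 5, group 15.
EA tends to increase across a period and decrease down a group, though the pattern is less regular than for IE or radius.
Neither a single period nor a single group — weigh both effects.
H > Ga: the two effects oppose for this pair; the down-group effect wins (73 vs 29 kJ/mol).
Sb > H: the two effects oppose for this pair; the across-period effect wins (103 vs 73 kJ/mol).
F > Sb: relative to Sb, both the across-period and down-group shifts push F's electron affinity up.
For reference (kJ/mol): H 73, F 328, Ga 29, Sb 103.
So from highest to lowest: F > Sb > H > Ga.

F > Sb > H > Ga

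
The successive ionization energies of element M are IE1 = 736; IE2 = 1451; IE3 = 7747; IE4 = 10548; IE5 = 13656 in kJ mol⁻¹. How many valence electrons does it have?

2

Look for the largest jump between consecutive ionization energies: IE3/IE2 ≈ 5.3, far larger than any earlier ratio.
That jump marks the point where a core electron is being removed. So the atom has 2 valence electrons.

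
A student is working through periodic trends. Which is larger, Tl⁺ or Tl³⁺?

Tl⁺

Both ions have Z = 81 protons, but Tl³⁺ has lost more electrons, so its remaining electrons feel a larger effective nuclear charge per electron and are pulled in more tightly.
Higher positive charge → smaller ion, so Tl⁺ > Tl³⁺.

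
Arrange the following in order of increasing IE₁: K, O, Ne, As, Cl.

O is in period 2, group 16; Ne is in period 2, group 18; Cl is in period 3, group 17; K is in period 4, group 1; As is in period 4, group 15.
IE₁ increases left→right with effective nuclear charge and decreases top→bottom as the valence shell moves farther out.
Neither a single period nor a single group — weigh both effects.
As > K: both are in period 4; the period trend gives As the larger value.
Cl > As: relative to As, both the across-period and down-group shifts push Cl's first ionization energy up.
O > Cl: the two effects oppose for this pair; the down-group effect wins (1314 vs 1251 kJ/mol).
Ne > O: both are in period 2; the period trend gives Ne the larger value.
Approximate values (kJ/mol): O 1314, Ne 2081, Cl 1251, K 419, As 947.
So from lowest to highest: K < As < Cl < O < Ne.

K, As, Cl, O, Ne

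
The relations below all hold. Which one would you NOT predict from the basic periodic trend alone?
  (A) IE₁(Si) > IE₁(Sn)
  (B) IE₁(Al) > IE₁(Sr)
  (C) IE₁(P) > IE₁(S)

The general trend: IE₁ increases across a period and decreases down a group.
(A) Si (period 3, group 14) vs Sn (period 5, group 14): the stated order agrees with the simple trend.
(B) Al (period 3, group 13) vs Sr (period 5, group 2): the stated order agrees with the simple trend.
(C) P (period 3, group 15) vs S (period 3, group 16): the stated order contradicts the simple trend.
The exception is (C): S (3p⁴) ionizes more easily than half-filled P (3p³) because the paired 3p electron in S is pushed out by e⁻–e⁻ repulsion.

(C)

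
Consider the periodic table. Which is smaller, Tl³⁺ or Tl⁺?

Tl³⁺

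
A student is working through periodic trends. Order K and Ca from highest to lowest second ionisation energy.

After 1 electron has been removed, what remains? K⁺ is the bare [Ar] core; Ca⁺ still has 1 valence electron.
Pulling an electron out of a noble-gas core costs far more than removing a remaining valence electron, so K sits at the high end of IE_2.
The numbers (kJ/mol): K 3052, Ca 1145.
Putting it together, IE_2: Ca < K.

K, Ca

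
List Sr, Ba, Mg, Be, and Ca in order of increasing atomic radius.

Be < Mg < Ca < Sr < Ba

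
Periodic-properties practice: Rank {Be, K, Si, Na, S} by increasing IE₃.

Consider each +2 ion: Be²⁺ is the bare [He] core; K²⁺ is already 1 electron into the core; Si²⁺ still has 2 valence electrons; Na²⁺ is already 1 electron into the core; S²⁺ still has 4 valence electrons.
Pulling an electron out of a noble-gas core costs far more than removing a remaining valence electron, so K, Na and Be sit at the high end of IE_3.
Valence configurations: Si²⁺ [Ne]3s², S²⁺ [Ne]3s²3p².
The numbers (kJ/mol): Be 14849, K 4420, Si 3232, Na 6910, S 3357.
Hence IE_3: Si < S < K < Na < Be.

Si < S < K < Na < Be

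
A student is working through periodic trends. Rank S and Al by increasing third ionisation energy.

Al < S

IE_3 is the cost of taking one more electron from the +2 cation: S²⁺ still has 4 valence electrons; Al²⁺ still has 1 valence electron.
All are still removing valence electrons, so compare the +2 ions as you would atoms: IE_3 generally rises across a period (higher Z_eff) and falls down a group (larger shell), subject to the usual subshell exceptions.
Valence configurations: S²⁺ [Ne]3s²3p², Al²⁺ [Ne]3s¹.
The numbers (kJ/mol): S 3357, Al 2745.
Overall IE_3 order: Al < S.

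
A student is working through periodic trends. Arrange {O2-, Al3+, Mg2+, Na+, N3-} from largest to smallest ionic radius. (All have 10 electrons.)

All of these have 10 electrons, so size is governed by nuclear charge alone: the more protons, the stronger the pull on the same electron cloud, and the smaller the ion.
Nuclear charges: Al3+ (Z=13), Mg2+ (Z=12), Na+ (Z=11), O2- (Z=8), N3- (Z=7).
Largest to smallest: N3- > O2- > Na+ > Mg2+ > Al3+.

N3-, O2-, Na+, Mg2+, Al3+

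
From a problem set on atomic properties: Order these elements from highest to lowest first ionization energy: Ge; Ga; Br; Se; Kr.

Kr > Br > Se > Ge > Ga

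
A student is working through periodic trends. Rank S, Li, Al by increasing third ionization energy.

Al < S < Li

The third ionization energy removes an electron from the +2 ion. For each element: S²⁺ still has 4 valence electrons; Li²⁺ is already 1 electron into the core; Al²⁺ still has 1 valence electron.
Core electrons are held far more tightly than valence electrons, so Li tops the IE_3 order.
Valence configurations: S²⁺ [Ne]3s²3p², Al²⁺ [Ne]3s¹.
Tabulated IE_3 (kJ/mol): S 3357, Li 11815, Al 2745.
Putting it together, IE_3: Al < S < Li.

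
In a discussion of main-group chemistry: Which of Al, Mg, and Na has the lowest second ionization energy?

IE_2 is the cost of taking one more electron from the +1 cation: Al⁺ still has 2 valence electrons; Mg⁺ still has 1 valence electron; Na⁺ is the bare [Ne] core.
Breaking into a closed-shell core is much more expensive than removing a leftover valence electron — Na has the largest IE_2 here.
Valence configurations: Al⁺ [Ne]3s², Mg⁺ [Ne]3s¹.
Approximate IE_2 values (kJ/mol): Al 1817, Mg 1451, Na 4562.
Overall IE_2 order: Mg < Al < Na.

Mg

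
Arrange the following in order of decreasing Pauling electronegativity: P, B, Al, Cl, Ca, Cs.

B is in period 2, group 13; Al is in period 3, group 13; P is in period 3, group 15; Cl is in period 3, group 17; Ca is in period 4, group 2; Cs is in period 6, group 1.
Smaller atoms with higher effective nuclear charge are more electronegative.
Here both period and group differ, so the two effects have to be weighed against each other.
Ca > Cs: relative to Cs, both the across-period and down-group shifts push Ca's electronegativity up.
Al > Ca: both effects reinforce here, so Al is clearly the higher of the two.
B > Al: B sits above Al in group 13, so the down-group effect alone puts B higher.
P > B: the two effects oppose for this pair; the across-period effect wins (2.19 vs 2.04).
Cl > P: Cl lies to the right of P in period 3, so the across-period effect alone puts Cl higher.
For reference (Pauling): B 2.04, Al 1.61, P 2.19, Cl 3.16, Ca 1.00, Cs 0.79.
So from highest to lowest: Cl > P > B > Al > Ca > Cs.

Cl > P > B > Al > Ca > Cs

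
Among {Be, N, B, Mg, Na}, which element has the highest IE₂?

After 1 electron has been removed, what remains? Be⁺ still has 1 valence electron; N⁺ still has 4 valence electrons; B⁺ still has 2 valence electrons; Mg⁺ still has 1 valence electron; Na⁺ is the bare [Ne] core.
Pulling an electron out of a noble-gas core costs far more than removing a remaining valence electron, so Na sits at the high end of IE_2.
Valence configurations: Be⁺ [He]2s¹, N⁺ [He]2s²2p², B⁺ [He]2s², Mg⁺ [Ne]3s¹.
The numbers (kJ/mol): Be 1757, N 2856, B 2427, Mg 1451, Na 4562.
Hence IE_2: Mg < Be < B < N < Na.

Na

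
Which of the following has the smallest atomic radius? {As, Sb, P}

P is in period 3, group 15; As is in period 4, group 15; Sb is in period 5, group 15.
Moving right in a period, electrons are added to the same shell under a stronger nuclear pull, so atoms get smaller; moving down, a new shell is opened and atoms get larger.
All are in group 15, so atomic radius increases down the group.
The smallest atomic radius among these belongs to P.

P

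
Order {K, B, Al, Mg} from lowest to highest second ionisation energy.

Mg < Al < B < K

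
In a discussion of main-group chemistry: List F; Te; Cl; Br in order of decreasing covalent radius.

F is in period 2, group 17; Cl is in period 3, group 17; Br is in period 4, group 17; Te is in period 5, group 16.
Moving right in a period, electrons are added to the same shell under a stronger nuclear pull, so atoms get smaller; moving down, a new shell is opened and atoms get larger.
Here both period and group differ, so the two effects have to be weighed against each other.
Cl > F: Cl sits below F in group 17, so the down-group effect alone puts Cl larger.
Br > Cl: Br sits below Cl in group 17, so the down-group effect alone puts Br larger.
Te > Br: both effects reinforce here, so Te is clearly the larger of the two.
Tabulated atomic radius (pm): F 64, Cl 99, Br 114, Te 136.
So from largest to smallest: Te > Br > Cl > F.

Te > Br > Cl > F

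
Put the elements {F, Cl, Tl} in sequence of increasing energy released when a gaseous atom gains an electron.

Tl < F < Cl

EA tends to increase across a period and decrease down a group, though the pattern is less regular than for IE or radius.
Here both period and group differ, so the two effects have to be weighed against each other.
F > Tl: both effects reinforce here, so F is clearly the higher of the two.
Cl > F: this pair runs against the simple trend — see the exception note.
Note the exception: Cl has a higher electron affinity than F, contrary to the simple trend — F's small 2p subshell makes the incoming electron feel strong e⁻–e⁻ repulsion, so Cl actually releases more energy on gaining an electron.
For reference (kJ/mol): F 328, Cl 349, Tl 19.
So from lowest to highest: Tl < F < Cl.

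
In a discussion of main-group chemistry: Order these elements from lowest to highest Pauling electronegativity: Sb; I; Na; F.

F is in period 2, group 17; Na is in period 3, group 1; Sb is in period 5, group 15; I is in period 5, group 17.
EN rises left→right (higher Z_eff, smaller atoms) and falls top→bottom (larger, more shielded atoms).
Neither a single period nor a single group — weigh both effects.
Sb > Na: period and group pull opposite ways; the across-period shift dominates (2.05 vs 0.93).
I > Sb: I lies to the right of Sb in period 5, so the across-period effect alone puts I higher.
F > I: they share group 17; the group trend gives F the larger value.
For reference (Pauling): F 3.98, Na 0.93, Sb 2.05, I 2.66.
So from lowest to highest: Na < Sb < I < F.

Na < Sb < I < F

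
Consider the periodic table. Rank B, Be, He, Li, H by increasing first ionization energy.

Li < B < Be < H < He

Removing the outermost electron gets harder across a period and easier down a group.
Here both period and group differ, so the two effects have to be weighed against each other.
B > Li: both are in period 2; the period trend gives B the larger value.
Be > B: this pair runs against the simple trend — see the exception note.
H > Be: the two effects oppose for this pair; the down-group effect wins (1312 vs 900 kJ/mol).
He > H: both are in period 1; the period trend gives He the larger value.
Note the exception: Be has a higher first ionization energy than B, contrary to the simple trend — removing B's lone 2p electron is easier than breaking Be's filled 2s².
Approximate values (kJ/mol): H 1312, He 2372, Li 520, Be 900, B 801.
So from lowest to highest: Li < B < Be < H < He.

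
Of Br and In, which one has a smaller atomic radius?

Br

Br is in period 4, group 17; In is in period 5, group 13.
Across a period the added protons contract the valence shell; down a group each new principal shell makes the atom larger.
Neither a single period nor a single group — weigh both effects.
In > Br: both effects reinforce here, so In is clearly the larger of the two.
For reference (pm): Br 114, In 142.
So Br has the smaller atomic radius (Br < In).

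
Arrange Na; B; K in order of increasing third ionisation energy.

B, K, Na

The third ionization energy removes an electron from the +2 ion. For each element: Na²⁺ is already 1 electron into the core; B²⁺ still has 1 valence electron; K²⁺ is already 1 electron into the core.
Breaking into a closed-shell core is much more expensive than removing a leftover valence electron — K and Na have the largest IE_3 here.
Approximate IE_3 values (kJ/mol): Na 6910, B 3660, K 4420.
So the third ionization energies run B < K < Na.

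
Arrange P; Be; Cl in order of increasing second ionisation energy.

Be < P < Cl

After 1 electron has been removed, what remains? P⁺ still has 4 valence electrons; Be⁺ still has 1 valence electron; Cl⁺ still has 6 valence electrons.
All are still removing valence electrons, so compare the +1 ions as you would atoms: IE_2 generally rises across a period (higher Z_eff) and falls down a group (larger shell), subject to the usual subshell exceptions.
Valence configurations: P⁺ [Ne]3s²3p², Be⁺ [He]2s¹, Cl⁺ [Ne]3s²3p⁴.
Tabulated IE_2 (kJ/mol): P 1907, Be 1757, Cl 2298.
Hence IE_2: Be < P < Cl.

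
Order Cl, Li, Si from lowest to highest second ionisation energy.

Si < Cl < Li

The second ionization energy removes an electron from the +1 ion. For each element: Cl⁺ still has 6 valence electrons; Li⁺ is the bare [He] core; Si⁺ still has 3 valence electrons.
Breaking into a closed-shell core is much more expensive than removing a leftover valence electron — Li has the largest IE_2 here.
Valence configurations: Cl⁺ [Ne]3s²3p⁴, Si⁺ [Ne]3s²3p¹.
Tabulated IE_2 (kJ/mol): Cl 2298, Li 7298, Si 1577.
So the second ionization energies run Si < Cl < Li.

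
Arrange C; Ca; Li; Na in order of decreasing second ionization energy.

IE_2 is the cost of taking one more electron from the +1 cation: C⁺ still has 3 valence electrons; Ca⁺ still has 1 valence electron; Li⁺ is the bare [He] core; Na⁺ is the bare [Ne] core.
Pulling an electron out of a noble-gas core costs far more than removing a remaining valence electron, so Na and Li sit at the high end of IE_2.
Valence configurations: C⁺ [He]2s²2p¹, Ca⁺ [Ar]4s¹.
Approximate IE_2 values (kJ/mol): C 2353, Ca 1145, Li 7298, Na 4562.
Putting it together, IE_2: Ca < C < Na < Li.

Li > Na > C > Ca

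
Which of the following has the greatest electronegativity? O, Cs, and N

N is in period 2, group 15; O is in period 2, group 16; Cs is in period 6, group 1.
Smaller atoms with higher effective nuclear charge are more electronegative.
Here both period and group differ, so the two effects have to be weighed against each other.
N > Cs: both effects reinforce here, so N is clearly the higher of the two.
O > N: both are in period 2; the period trend gives O the larger value.
Tabulated electronegativity (Pauling): N 3.04, O 3.44, Cs 0.79.
The greatest electronegativity among these belongs to O.

O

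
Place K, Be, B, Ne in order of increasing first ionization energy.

K < B < Be < Ne

Be is in period 2, group 2; B is in period 2, group 13; Ne is in period 2, group 18; K is in period 4, group 1.
First ionization energy rises across a period (greater Z_eff holds electrons more tightly) and falls down a group (valence electrons are farther from the nucleus).
Here both period and group differ, so the two effects have to be weighed against each other.
B > K: relative to K, both the across-period and down-group shifts push B's first ionization energy up.
Be > B: this pair runs against the simple trend — see the exception note.
Ne > Be: Ne lies to the right of Be in period 2, so the across-period effect alone puts Ne higher.
Note the exception: Be has a higher first ionization energy than B, contrary to the simple trend — removing B's lone 2p electron is easier than breaking Be's filled 2s².
Tabulated first ionization energy (kJ/mol): Be 900, B 801, Ne 2081, K 419.
So from lowest to highest: K < B < Be < Ne.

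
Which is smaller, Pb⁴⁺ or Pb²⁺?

Both ions have Z = 82 protons, but Pb⁴⁺ has lost more electrons, so its remaining electrons feel a larger effective nuclear charge per electron and are pulled in more tightly.
Higher positive charge → smaller ion, so Pb²⁺ > Pb⁴⁺.

Pb⁴⁺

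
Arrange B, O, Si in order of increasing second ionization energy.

Si < B < O

IE_2 is the cost of taking one more electron from the +1 cation: B⁺ still has 2 valence electrons; O⁺ still has 5 valence electrons; Si⁺ still has 3 valence electrons.
All are still removing valence electrons, so compare the +1 ions as you would atoms: IE_2 generally rises across a period (higher Z_eff) and falls down a group (larger shell), subject to the usual subshell exceptions.
Valence configurations: B⁺ [He]2s², O⁺ [He]2s²2p³, Si⁺ [Ne]3s²3p¹.
The numbers (kJ/mol): B 2427, O 3388, Si 1577.
So the second ionization energies run Si < B < O.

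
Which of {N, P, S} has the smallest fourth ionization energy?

S

IE_4 is the cost of taking one more electron from the +3 cation: N³⁺ still has 2 valence electrons; P³⁺ still has 2 valence electrons; S³⁺ still has 3 valence electrons.
All are still removing valence electrons, so compare the +3 ions as you would atoms: IE_4 generally rises across a period (higher Z_eff) and falls down a group (larger shell), subject to the usual subshell exceptions.
Valence configurations: N³⁺ [He]2s², P³⁺ [Ne]3s², S³⁺ [Ne]3s²3p¹.
S³⁺ loses a lone 3p electron whereas P³⁺ must break into a filled 3s² pair, so IE_4(P) > IE_4(S) even though S has the higher nuclear charge.
Tabulated IE_4 (kJ/mol): N 7475, P 4964, S 4556.
Putting it together, IE_4: S < P < N.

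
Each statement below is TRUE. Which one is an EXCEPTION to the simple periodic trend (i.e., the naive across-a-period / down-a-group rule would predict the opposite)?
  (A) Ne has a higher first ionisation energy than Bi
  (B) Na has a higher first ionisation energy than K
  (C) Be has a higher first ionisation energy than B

(C)

The general trend: first ionisation energy increases across a period and decreases down a group.
(A) Ne (period 2, group 18) vs Bi (period 6, group 15): the stated order agrees with the simple trend.
(B) Na (period 3, group 1) vs K (period 4, group 1): the stated order agrees with the simple trend.
(C) Be (period 2, group 2) vs B (period 2, group 13): the stated order contradicts the simple trend.
The exception is (C): removing B's lone 2p electron is easier than breaking Be's filled 2s².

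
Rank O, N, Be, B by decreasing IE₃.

The third ionization energy removes an electron from the +2 ion. For each element: O²⁺ still has 4 valence electrons; N²⁺ still has 3 valence electrons; Be²⁺ is the bare [He] core; B²⁺ still has 1 valence electron.
Core electrons are held far more tightly than valence electrons, so Be tops the IE_3 order.
Valence configurations: O²⁺ [He]2s²2p², N²⁺ [He]2s²2p¹, B²⁺ [He]2s¹.
The numbers (kJ/mol): O 5300, N 4578, Be 14849, B 3660.
Putting it together, IE_3: B < N < O < Be.

Be > O > N > B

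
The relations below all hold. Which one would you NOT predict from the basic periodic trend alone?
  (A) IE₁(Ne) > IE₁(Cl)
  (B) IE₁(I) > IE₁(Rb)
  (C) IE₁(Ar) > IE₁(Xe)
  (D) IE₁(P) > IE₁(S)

The general trend: first ionization energy increases across a period and decreases down a group.
(A) Ne (period 2, group 18) vs Cl (period 3, group 17): the stated order agrees with the simple trend.
(B) I (period 5, group 17) vs Rb (period 5, group 1): the stated order agrees with the simple trend.
(C) Ar (period 3, group 18) vs Xe (period 5, group 18): the stated order agrees with the simple trend.
(D) P (period 3, group 15) vs S (period 3, group 16): the stated order contradicts the simple trend.
The exception is (D): S (3p⁴) ionizes more easily than half-filled P (3p³) because the paired 3p electron in S is pushed out by e⁻–e⁻ repulsion.

(D)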